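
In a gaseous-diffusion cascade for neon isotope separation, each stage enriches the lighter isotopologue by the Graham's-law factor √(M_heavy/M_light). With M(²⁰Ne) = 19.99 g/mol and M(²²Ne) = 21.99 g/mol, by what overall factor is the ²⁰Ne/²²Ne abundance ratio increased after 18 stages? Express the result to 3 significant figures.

2.36

After 18 stages the ratio has grown by (√(21.99/19.99))^18 = (21.99/19.99)^(18/2).
= 1.10005^9 = 2.36.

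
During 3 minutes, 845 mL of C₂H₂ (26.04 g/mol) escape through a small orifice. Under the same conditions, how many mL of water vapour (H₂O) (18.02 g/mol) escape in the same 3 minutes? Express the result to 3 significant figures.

1020 mL

Using Graham's law: rate_H₂O/rate_C₂H₂ = √(M_C₂H₂/M_H₂O) = √(26.04/18.02) = √1.445 = 1.202.
So the volume for H₂O is 845 × 1.202 = 1020 mL.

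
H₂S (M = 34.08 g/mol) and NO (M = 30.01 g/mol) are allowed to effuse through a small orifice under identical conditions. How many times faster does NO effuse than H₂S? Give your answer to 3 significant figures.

Using Graham's law: rate_NO/rate_H₂S = √(M_H₂S/M_NO) = √(34.08/30.01) = √1.136 = 1.07.

1.07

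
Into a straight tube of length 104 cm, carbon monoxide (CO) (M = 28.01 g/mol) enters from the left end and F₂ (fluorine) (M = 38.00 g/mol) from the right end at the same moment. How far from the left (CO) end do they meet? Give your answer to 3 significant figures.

56.0 cm

Graham's law gives d_CO/d_F₂ = rate_CO/rate_F₂ = √(M_F₂/M_CO) = √(38.00/28.01) = 1.165.
With d_CO + d_F₂ = 104 cm, d_F₂ = 104/(1 + 1.165) = 48.04 cm.
d_CO = 104 − 48.04 = 56.0 cm.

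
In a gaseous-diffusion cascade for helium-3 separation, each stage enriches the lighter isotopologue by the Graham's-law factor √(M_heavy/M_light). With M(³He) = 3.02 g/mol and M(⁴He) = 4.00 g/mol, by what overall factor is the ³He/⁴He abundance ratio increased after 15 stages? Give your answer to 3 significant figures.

8.23

After 15 stages the ratio has grown by (√(4.00/3.02))^15 = (4.00/3.02)^(15/2).
= 1.32450^(15/2) = 8.23.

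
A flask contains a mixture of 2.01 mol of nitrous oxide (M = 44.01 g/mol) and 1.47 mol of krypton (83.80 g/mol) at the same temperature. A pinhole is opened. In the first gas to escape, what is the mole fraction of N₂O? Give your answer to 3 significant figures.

0.654

Effusion rate of each component ∝ n_i/√M_i (partial pressure × 1/√M).
So x_N₂O in the escaping gas = (n_N₂O/√M_N₂O) / Σ(n_i/√M_i)
= (2.01/√44.01) / (2.01/√44.01 + 1.47/√83.80) = 0.3030/(0.3030 + 0.1606) = 0.654.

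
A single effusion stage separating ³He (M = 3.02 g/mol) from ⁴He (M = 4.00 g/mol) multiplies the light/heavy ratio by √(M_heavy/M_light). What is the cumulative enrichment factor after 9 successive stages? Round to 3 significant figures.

3.54

Each stage multiplies the ratio by α = √(4.00/3.02), so after 9 stages the overall factor is α^9 = (4.00/3.02)^(9/2).
= 1.32450^(9/2) = 3.54.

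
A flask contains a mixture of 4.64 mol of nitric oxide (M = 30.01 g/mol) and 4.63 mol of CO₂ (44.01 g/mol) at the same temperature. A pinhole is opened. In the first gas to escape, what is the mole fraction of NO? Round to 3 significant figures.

0.548

The effusion rate of species i is ∝ p_i/√M_i ∝ n_i/√M_i.
Mole fraction of NO in the effusate = (n_NO/√M_NO) / (n_NO/√M_NO + n_CO₂/√M_CO₂)
= (4.64/√30.01) / (4.64/√30.01 + 4.63/√44.01) = 0.8470/(0.8470 + 0.6979) = 0.548.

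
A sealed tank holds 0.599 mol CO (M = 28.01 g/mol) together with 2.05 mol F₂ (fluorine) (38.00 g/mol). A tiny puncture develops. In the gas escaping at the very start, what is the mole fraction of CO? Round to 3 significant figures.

Effusion rate of each component ∝ n_i/√M_i (partial pressure × 1/√M).
x_CO(eff) = (n_CO/√M_CO) / (n_CO/√M_CO + n_F₂/√M_F₂)
= (0.599/√28.01) / (0.599/√28.01 + 2.05/√38.00) = 0.1132/(0.1132 + 0.3326) = 0.254.

0.254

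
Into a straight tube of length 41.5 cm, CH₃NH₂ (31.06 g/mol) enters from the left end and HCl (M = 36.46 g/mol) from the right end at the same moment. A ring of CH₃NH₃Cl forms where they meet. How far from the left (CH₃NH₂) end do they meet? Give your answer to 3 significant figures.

In equal time, each gas travels a distance ∝ its rate ∝ 1/√M, so d_CH₃NH₂/d_HCl = √(M_HCl/M_CH₃NH₂) = √(36.46/31.06) = 1.083.
With d_CH₃NH₂ + d_HCl = 41.5 cm, d_HCl = 41.5/(1 + 1.083) = 19.92 cm.
d_CH₃NH₂ = 41.5 − 19.92 = 21.6 cm.

21.6 cm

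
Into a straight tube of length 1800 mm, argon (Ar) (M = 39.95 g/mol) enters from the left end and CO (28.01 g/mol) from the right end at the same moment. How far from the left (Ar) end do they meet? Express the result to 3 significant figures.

820 mm

Graham's law gives d_Ar/d_CO = rate_Ar/rate_CO = √(M_CO/M_Ar) = √(28.01/39.95) = 0.8373.
With d_Ar + d_CO = 1800 mm, d_CO = 1800/(1 + 0.8373) = 979.7 mm.
d_Ar = 1800 − 979.7 = 820 mm.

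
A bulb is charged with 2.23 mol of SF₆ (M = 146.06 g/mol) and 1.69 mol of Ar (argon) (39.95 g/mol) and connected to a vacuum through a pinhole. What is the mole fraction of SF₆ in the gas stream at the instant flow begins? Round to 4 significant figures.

Effusion rate of each component ∝ n_i/√M_i (partial pressure × 1/√M).
So x_SF₆ in the escaping gas = (n_SF₆/√M_SF₆) / Σ(n_i/√M_i)
= (2.23/√146.06) / (2.23/√146.06 + 1.69/√39.95) = 0.1845/(0.1845 + 0.2674) = 0.4083.

0.4083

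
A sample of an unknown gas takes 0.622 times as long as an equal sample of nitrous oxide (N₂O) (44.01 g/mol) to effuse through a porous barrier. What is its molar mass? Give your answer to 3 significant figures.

Since effusion rate ∝ 1/√M, t_X/t_N₂O = √(M_X/M_N₂O).
0.622 = √(M_X/44.01)
M_X = 44.01 × 0.622² = 44.01 × 0.3869 = 17.0 g/mol

17.0 g/mol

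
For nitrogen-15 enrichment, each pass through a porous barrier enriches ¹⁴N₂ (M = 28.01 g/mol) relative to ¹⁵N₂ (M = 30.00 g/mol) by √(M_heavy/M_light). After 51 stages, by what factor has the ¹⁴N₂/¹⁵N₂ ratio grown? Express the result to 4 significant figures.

5.756

After 51 stages the ratio has grown by (√(30.00/28.01))^51 = (30.00/28.01)^(51/2).
= 1.07105^(51/2) = 5.756.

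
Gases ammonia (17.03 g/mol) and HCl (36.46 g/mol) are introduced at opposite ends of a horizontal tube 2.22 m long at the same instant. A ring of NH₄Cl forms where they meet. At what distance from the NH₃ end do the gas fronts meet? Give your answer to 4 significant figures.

In equal time, each gas travels a distance ∝ its rate ∝ 1/√M, so d_NH₃/d_HCl = √(M_HCl/M_NH₃) = √(36.46/17.03) = 1.463.
With d_NH₃ + d_HCl = 2.22 m, d_HCl = 2.22/(1 + 1.463) = 0.9013 m.
d_NH₃ = 2.22 − 0.9013 = 1.319 m.

1.319 m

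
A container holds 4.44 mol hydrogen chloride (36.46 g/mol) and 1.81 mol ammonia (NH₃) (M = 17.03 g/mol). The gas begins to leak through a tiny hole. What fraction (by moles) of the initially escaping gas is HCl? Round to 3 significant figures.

0.626

Rate_i ∝ x_i/√M_i (Graham's law weighted by mole fraction), so the effusate composition follows n_i/√M_i.
Mole fraction of HCl in the effusate = (n_HCl/√M_HCl) / (n_HCl/√M_HCl + n_NH₃/√M_NH₃)
= (4.44/√36.46) / (4.44/√36.46 + 1.81/√17.03) = 0.7353/(0.7353 + 0.4386) = 0.626.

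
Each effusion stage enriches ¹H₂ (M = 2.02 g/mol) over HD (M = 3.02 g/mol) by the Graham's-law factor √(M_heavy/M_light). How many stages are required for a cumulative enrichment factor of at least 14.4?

14

Per stage α = (3.02/2.02)^(1/2) = 1.49505^0.5, giving ln α = 0.2011.
Need α^N ≥ 14.4 ⇒ N ≥ ln(14.4) / ln α = 2.667 / 0.2011 = 13.26.
So at least 14 stages are needed.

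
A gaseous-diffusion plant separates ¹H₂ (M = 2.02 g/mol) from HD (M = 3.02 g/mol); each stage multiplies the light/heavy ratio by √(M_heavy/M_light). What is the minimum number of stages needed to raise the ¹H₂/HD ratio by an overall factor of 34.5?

Per stage α = (3.02/2.02)^(1/2) = 1.49505^0.5, giving ln α = 0.2011.
Need α^N ≥ 34.5 ⇒ N ≥ ln(34.5) / ln α = 3.541 / 0.2011 = 17.61.
Minimum whole number of stages: N = 18.

18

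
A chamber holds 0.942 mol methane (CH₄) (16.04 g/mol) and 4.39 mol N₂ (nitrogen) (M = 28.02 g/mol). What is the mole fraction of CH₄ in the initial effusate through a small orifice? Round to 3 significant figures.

The effusion rate of species i is ∝ p_i/√M_i ∝ n_i/√M_i.
So x_CH₄ in the escaping gas = (n_CH₄/√M_CH₄) / Σ(n_i/√M_i)
= (0.942/√16.04) / (0.942/√16.04 + 4.39/√28.02) = 0.2352/(0.2352 + 0.8293) = 0.221.

0.221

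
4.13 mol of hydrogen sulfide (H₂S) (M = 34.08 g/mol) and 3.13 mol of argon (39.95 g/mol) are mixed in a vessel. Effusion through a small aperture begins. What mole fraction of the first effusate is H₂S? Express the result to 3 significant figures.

0.588

Each component's effusion rate ∝ (its partial pressure)·(1/√M) ∝ n_i/√M_i.
x_H₂S(eff) = (n_H₂S/√M_H₂S) / (n_H₂S/√M_H₂S + n_Ar/√M_Ar)
= (4.13/√34.08) / (4.13/√34.08 + 3.13/√39.95) = 0.7075/(0.7075 + 0.4952) = 0.588.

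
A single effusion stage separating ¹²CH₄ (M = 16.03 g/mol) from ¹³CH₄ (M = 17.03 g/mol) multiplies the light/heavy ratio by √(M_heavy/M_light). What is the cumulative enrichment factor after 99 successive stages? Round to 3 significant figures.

20.0

After 99 stages the ratio has grown by (√(17.03/16.03))^99 = (17.03/16.03)^(99/2).
= 1.06238^(99/2) = 20.0.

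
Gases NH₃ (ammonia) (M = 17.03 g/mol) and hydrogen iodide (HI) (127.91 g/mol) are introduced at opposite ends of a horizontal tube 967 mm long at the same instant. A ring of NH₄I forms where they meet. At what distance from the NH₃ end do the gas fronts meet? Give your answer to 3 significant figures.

708 mm

Distances travelled in equal time are proportional to diffusion rates, so d_NH₃/d_HI = √(M_HI/M_NH₃) = √(127.91/17.03) = 2.741.
With d_NH₃ + d_HI = 967 mm, d_HI = 967/(1 + 2.741) = 258.5 mm.
d_NH₃ = 967 − 258.5 = 708 mm.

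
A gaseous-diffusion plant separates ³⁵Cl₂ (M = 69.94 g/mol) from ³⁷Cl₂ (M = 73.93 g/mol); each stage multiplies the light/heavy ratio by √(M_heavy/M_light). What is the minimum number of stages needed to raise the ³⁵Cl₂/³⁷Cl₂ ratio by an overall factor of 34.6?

Single-stage factor α = √(73.93/69.94), so ln α = ½ ln(1.05705) = 0.02774.
Need α^N ≥ 34.6 ⇒ N ≥ ln(34.6) / ln α = 3.544 / 0.02774 = 127.75.
So at least 128 stages are needed.

128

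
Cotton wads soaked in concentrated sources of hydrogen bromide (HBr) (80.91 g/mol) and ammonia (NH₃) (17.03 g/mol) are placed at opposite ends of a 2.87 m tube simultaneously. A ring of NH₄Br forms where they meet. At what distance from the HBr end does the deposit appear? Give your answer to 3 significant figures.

Distances travelled in equal time are proportional to diffusion rates, so d_HBr/d_NH₃ = √(M_NH₃/M_HBr) = √(17.03/80.91) = 0.4588.
With d_HBr + d_NH₃ = 2.87 m, d_NH₃ = 2.87/(1 + 0.4588) = 1.967 m.
d_HBr = 2.87 − 1.967 = 0.903 m.

0.903 m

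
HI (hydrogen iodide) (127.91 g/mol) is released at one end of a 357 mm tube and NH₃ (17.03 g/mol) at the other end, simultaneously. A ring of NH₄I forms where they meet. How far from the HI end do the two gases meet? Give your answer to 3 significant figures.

Graham's law gives d_HI/d_NH₃ = rate_HI/rate_NH₃ = √(M_NH₃/M_HI) = √(17.03/127.91) = 0.3649.
With d_HI + d_NH₃ = 357 mm, d_NH₃ = 357/(1 + 0.3649) = 261.6 mm.
d_HI = 357 − 261.6 = 95.4 mm.

95.4 mm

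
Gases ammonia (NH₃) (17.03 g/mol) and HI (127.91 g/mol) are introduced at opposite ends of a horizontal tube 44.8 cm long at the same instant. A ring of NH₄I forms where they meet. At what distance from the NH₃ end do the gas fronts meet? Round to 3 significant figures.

32.8 cm

Graham's law gives d_NH₃/d_HI = rate_NH₃/rate_HI = √(M_HI/M_NH₃) = √(127.91/17.03) = 2.741.
With d_NH₃ + d_HI = 44.8 cm, d_HI = 44.8/(1 + 2.741) = 11.98 cm.
d_NH₃ = 44.8 − 11.98 = 32.8 cm.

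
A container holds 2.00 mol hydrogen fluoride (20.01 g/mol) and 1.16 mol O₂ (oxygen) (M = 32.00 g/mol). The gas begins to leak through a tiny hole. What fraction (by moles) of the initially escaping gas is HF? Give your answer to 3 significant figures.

Each component's effusion rate ∝ (its partial pressure)·(1/√M) ∝ n_i/√M_i.
Mole fraction of HF in the effusate = (n_HF/√M_HF) / (n_HF/√M_HF + n_O₂/√M_O₂)
= (2.00/√20.01) / (2.00/√20.01 + 1.16/√32.00) = 0.4471/(0.4471 + 0.2051) = 0.686.

0.686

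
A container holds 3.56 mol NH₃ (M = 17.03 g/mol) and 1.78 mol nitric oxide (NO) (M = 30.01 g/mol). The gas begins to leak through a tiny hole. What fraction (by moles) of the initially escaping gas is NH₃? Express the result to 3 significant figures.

0.726

Rate_i ∝ x_i/√M_i (Graham's law weighted by mole fraction), so the effusate composition follows n_i/√M_i.
x_NH₃(eff) = (n_NH₃/√M_NH₃) / (n_NH₃/√M_NH₃ + n_NO/√M_NO)
= (3.56/√17.03) / (3.56/√17.03 + 1.78/√30.01) = 0.8627/(0.8627 + 0.3249) = 0.726.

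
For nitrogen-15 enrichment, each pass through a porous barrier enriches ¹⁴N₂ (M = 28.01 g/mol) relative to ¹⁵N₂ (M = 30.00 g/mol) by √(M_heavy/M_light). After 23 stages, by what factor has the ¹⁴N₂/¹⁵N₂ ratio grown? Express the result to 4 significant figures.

Each stage multiplies the ratio by α = √(30.00/28.01), so after 23 stages the overall factor is α^23 = (30.00/28.01)^(23/2).
= 1.07105^(23/2) = 2.202.

2.202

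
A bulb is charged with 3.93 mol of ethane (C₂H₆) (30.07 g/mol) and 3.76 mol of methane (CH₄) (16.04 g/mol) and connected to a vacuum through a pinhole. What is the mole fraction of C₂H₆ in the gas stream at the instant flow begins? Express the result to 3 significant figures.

0.433

Effusion rate of each component ∝ n_i/√M_i (partial pressure × 1/√M).
So x_C₂H₆ in the escaping gas = (n_C₂H₆/√M_C₂H₆) / Σ(n_i/√M_i)
= (3.93/√30.07) / (3.93/√30.07 + 3.76/√16.04) = 0.7167/(0.7167 + 0.9388) = 0.433.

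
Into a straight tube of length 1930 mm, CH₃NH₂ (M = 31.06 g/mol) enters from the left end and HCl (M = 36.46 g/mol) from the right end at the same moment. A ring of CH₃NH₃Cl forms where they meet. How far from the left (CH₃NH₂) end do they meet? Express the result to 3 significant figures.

1000 mm

In equal time, each gas travels a distance ∝ its rate ∝ 1/√M, so d_CH₃NH₂/d_HCl = √(M_HCl/M_CH₃NH₂) = √(36.46/31.06) = 1.083.
With d_CH₃NH₂ + d_HCl = 1930 mm, d_HCl = 1930/(1 + 1.083) = 926.3 mm.
d_CH₃NH₂ = 1930 − 926.3 = 1000 mm.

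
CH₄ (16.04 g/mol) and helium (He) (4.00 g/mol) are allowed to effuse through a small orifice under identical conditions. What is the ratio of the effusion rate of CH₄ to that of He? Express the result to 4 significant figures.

0.4994

Using Graham's law: rate_CH₄/rate_He = √(M_He/M_CH₄) = √(4.00/16.04) = √0.2494 = 0.4994.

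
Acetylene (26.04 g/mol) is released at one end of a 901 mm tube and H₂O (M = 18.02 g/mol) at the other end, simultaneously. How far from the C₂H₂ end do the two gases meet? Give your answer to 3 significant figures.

409 mm

In equal time, each gas travels a distance ∝ its rate ∝ 1/√M, so d_C₂H₂/d_H₂O = √(M_H₂O/M_C₂H₂) = √(18.02/26.04) = 0.8319.
With d_C₂H₂ + d_H₂O = 901 mm, d_H₂O = 901/(1 + 0.8319) = 491.8 mm.
d_C₂H₂ = 901 − 491.8 = 409 mm.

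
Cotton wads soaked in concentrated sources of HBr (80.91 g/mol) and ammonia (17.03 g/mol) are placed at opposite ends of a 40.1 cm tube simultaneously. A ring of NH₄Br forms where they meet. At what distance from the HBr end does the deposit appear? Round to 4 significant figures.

The fronts meet when d_HBr + d_NH₃ = L with d_HBr/d_NH₃ = √(M_NH₃/M_HBr) (Graham's law). Here √(M_NH₃/M_HBr) = √(17.03/80.91) = 0.4588.
With d_HBr + d_NH₃ = 40.1 cm, d_NH₃ = 40.1/(1 + 0.4588) = 27.49 cm.
d_HBr = 40.1 − 27.49 = 12.61 cm.

12.61 cm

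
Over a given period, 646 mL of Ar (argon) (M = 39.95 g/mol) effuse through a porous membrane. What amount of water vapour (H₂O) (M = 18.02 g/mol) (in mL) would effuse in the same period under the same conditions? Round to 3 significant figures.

962 mL

From Graham's law, rate_H₂O/rate_Ar = √(M_Ar/M_H₂O) = √(39.95/18.02) = √2.217 = 1.489.
So the volume for H₂O is 646 × 1.489 = 962 mL.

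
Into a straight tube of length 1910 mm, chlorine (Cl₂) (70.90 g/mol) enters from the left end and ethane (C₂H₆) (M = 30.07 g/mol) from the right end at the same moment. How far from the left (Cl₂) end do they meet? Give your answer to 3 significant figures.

Distances travelled in equal time are proportional to diffusion rates, so d_Cl₂/d_C₂H₆ = √(M_C₂H₆/M_Cl₂) = √(30.07/70.90) = 0.6512.
With d_Cl₂ + d_C₂H₆ = 1910 mm, d_C₂H₆ = 1910/(1 + 0.6512) = 1157 mm.
d_Cl₂ = 1910 − 1157 = 753 mm.

753 mm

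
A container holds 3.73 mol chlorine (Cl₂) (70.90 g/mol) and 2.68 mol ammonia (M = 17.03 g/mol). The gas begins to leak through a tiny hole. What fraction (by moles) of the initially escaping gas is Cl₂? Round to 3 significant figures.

0.406

Rate_i ∝ x_i/√M_i (Graham's law weighted by mole fraction), so the effusate composition follows n_i/√M_i.
x_Cl₂(eff) = (n_Cl₂/√M_Cl₂) / (n_Cl₂/√M_Cl₂ + n_NH₃/√M_NH₃)
= (3.73/√70.90) / (3.73/√70.90 + 2.68/√17.03) = 0.4430/(0.4430 + 0.6494) = 0.406.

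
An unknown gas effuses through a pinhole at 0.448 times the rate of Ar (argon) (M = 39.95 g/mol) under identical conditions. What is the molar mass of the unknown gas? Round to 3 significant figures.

199 g/mol

Graham's law gives rate_X/rate_Ar = √(M_Ar/M_X).
0.448 = √(39.95/M_X)
M_X = 39.95 / 0.448² = 39.95 / 0.2007 = 199 g/mol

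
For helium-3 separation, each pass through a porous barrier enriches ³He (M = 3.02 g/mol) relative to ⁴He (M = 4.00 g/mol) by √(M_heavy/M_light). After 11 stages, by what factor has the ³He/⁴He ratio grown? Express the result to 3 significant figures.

Overall factor = α^11 with α = √(4.00/3.02), i.e. (4.00/3.02)^(11/2).
= 1.32450^(11/2) = 4.69.

4.69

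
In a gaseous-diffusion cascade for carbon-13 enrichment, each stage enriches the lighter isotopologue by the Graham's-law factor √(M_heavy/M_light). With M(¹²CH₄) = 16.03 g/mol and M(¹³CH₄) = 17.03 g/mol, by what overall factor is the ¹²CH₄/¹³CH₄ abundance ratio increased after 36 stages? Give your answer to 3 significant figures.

2.97

The single-stage factor is √(M_heavy/M_light), so 36 stages give [√(17.03/16.03)]^36 = (17.03/16.03)^(36/2).
= 1.06238^18 = 2.97.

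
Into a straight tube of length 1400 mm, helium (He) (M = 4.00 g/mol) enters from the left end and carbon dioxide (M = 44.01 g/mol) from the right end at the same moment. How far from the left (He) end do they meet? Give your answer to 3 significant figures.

1080 mm

Graham's law gives d_He/d_CO₂ = rate_He/rate_CO₂ = √(M_CO₂/M_He) = √(44.01/4.00) = 3.317.
With d_He + d_CO₂ = 1400 mm, d_CO₂ = 1400/(1 + 3.317) = 324.3 mm.
d_He = 1400 − 324.3 = 1080 mm.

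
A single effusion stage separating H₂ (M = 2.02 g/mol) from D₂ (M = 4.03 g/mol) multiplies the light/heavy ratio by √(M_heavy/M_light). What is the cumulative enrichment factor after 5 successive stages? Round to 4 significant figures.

5.622

Overall factor = α^5 with α = √(4.03/2.02), i.e. (4.03/2.02)^(5/2).
= 1.99505^(5/2) = 5.622.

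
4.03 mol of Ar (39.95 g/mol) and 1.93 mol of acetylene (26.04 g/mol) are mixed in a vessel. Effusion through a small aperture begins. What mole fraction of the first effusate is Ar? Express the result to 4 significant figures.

0.6277

Each component's effusion rate ∝ (its partial pressure)·(1/√M) ∝ n_i/√M_i.
x_Ar(eff) = (n_Ar/√M_Ar) / (n_Ar/√M_Ar + n_C₂H₂/√M_C₂H₂)
= (4.03/√39.95) / (4.03/√39.95 + 1.93/√26.04) = 0.6376/(0.6376 + 0.3782) = 0.6277.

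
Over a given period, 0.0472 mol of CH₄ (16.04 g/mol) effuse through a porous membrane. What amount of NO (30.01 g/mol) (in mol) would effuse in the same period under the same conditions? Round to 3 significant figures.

0.0345 mol

Since effusion rate ∝ 1/√M, rate_NO/rate_CH₄ = √(M_CH₄/M_NO) = √(16.04/30.01) = √0.5345 = 0.7311.
So the amount for NO is 0.0472 × 0.7311 = 0.0345 mol.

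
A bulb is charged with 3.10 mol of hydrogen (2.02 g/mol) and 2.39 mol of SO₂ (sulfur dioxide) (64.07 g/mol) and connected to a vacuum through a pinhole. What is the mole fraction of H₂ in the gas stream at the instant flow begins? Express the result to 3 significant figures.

0.880

The effusion rate of species i is ∝ p_i/√M_i ∝ n_i/√M_i.
So x_H₂ in the escaping gas = (n_H₂/√M_H₂) / Σ(n_i/√M_i)
= (3.10/√2.02) / (3.10/√2.02 + 2.39/√64.07) = 2.181/(2.181 + 0.2986) = 0.880.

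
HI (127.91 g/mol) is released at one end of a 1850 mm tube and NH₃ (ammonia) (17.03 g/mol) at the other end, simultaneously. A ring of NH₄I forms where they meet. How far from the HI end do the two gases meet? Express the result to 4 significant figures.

494.6 mm

Distances travelled in equal time are proportional to diffusion rates, so d_HI/d_NH₃ = √(M_NH₃/M_HI) = √(17.03/127.91) = 0.3649.
With d_HI + d_NH₃ = 1850 mm, d_NH₃ = 1850/(1 + 0.3649) = 1355 mm.
d_HI = 1850 − 1355 = 494.6 mm.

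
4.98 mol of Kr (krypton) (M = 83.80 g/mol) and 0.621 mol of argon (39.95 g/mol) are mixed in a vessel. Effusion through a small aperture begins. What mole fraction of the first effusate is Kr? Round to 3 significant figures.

0.847

Effusion rate of each component ∝ n_i/√M_i (partial pressure × 1/√M).
x_Kr(eff) = (n_Kr/√M_Kr) / (n_Kr/√M_Kr + n_Ar/√M_Ar)
= (4.98/√83.80) / (4.98/√83.80 + 0.621/√39.95) = 0.5440/(0.5440 + 0.09825) = 0.847.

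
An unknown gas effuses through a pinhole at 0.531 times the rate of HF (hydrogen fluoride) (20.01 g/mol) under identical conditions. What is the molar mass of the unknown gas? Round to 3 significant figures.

71.0 g/mol

Since effusion rate ∝ 1/√M, rate_X/rate_HF = √(M_HF/M_X).
0.531 = √(20.01/M_X)
M_X = 20.01 / 0.531² = 20.01 / 0.2820 = 71.0 g/mol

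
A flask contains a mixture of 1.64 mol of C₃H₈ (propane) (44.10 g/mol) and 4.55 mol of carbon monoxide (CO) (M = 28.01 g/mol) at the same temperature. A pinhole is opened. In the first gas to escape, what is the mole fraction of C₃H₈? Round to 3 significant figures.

Effusion rate of each component ∝ n_i/√M_i (partial pressure × 1/√M).
x_C₃H₈(eff) = (n_C₃H₈/√M_C₃H₈) / (n_C₃H₈/√M_C₃H₈ + n_CO/√M_CO)
= (1.64/√44.10) / (1.64/√44.10 + 4.55/√28.01) = 0.2470/(0.2470 + 0.8597) = 0.223.

0.223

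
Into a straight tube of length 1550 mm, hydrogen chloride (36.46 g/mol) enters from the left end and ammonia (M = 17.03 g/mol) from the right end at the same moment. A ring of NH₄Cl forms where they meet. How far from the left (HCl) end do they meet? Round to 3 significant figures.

629 mm

In equal time, each gas travels a distance ∝ its rate ∝ 1/√M, so d_HCl/d_NH₃ = √(M_NH₃/M_HCl) = √(17.03/36.46) = 0.6834.
With d_HCl + d_NH₃ = 1550 mm, d_NH₃ = 1550/(1 + 0.6834) = 920.7 mm.
d_HCl = 1550 − 920.7 = 629 mm.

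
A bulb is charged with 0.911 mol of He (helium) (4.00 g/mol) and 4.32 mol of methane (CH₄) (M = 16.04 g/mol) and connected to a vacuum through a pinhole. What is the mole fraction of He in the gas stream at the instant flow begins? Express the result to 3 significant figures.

Effusion rate of each component ∝ n_i/√M_i (partial pressure × 1/√M).
Mole fraction of He in the effusate = (n_He/√M_He) / (n_He/√M_He + n_CH₄/√M_CH₄)
= (0.911/√4.00) / (0.911/√4.00 + 4.32/√16.04) = 0.4555/(0.4555 + 1.079) = 0.297.

0.297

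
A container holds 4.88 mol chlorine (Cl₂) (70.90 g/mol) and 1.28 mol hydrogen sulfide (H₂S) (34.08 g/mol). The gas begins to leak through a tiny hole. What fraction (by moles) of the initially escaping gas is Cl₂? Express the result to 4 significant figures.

Effusion rate of each component ∝ n_i/√M_i (partial pressure × 1/√M).
x_Cl₂(eff) = (n_Cl₂/√M_Cl₂) / (n_Cl₂/√M_Cl₂ + n_H₂S/√M_H₂S)
= (4.88/√70.90) / (4.88/√70.90 + 1.28/√34.08) = 0.5796/(0.5796 + 0.2193) = 0.7255.

0.7255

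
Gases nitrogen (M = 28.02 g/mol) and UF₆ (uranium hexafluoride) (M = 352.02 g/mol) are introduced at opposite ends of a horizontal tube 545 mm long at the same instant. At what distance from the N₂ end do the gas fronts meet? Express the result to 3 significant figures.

425 mm

The fronts meet when d_N₂ + d_UF₆ = L with d_N₂/d_UF₆ = √(M_UF₆/M_N₂) (Graham's law). Here √(M_UF₆/M_N₂) = √(352.02/28.02) = 3.544.
With d_N₂ + d_UF₆ = 545 mm, d_UF₆ = 545/(1 + 3.544) = 119.9 mm.
d_N₂ = 545 − 119.9 = 425 mm.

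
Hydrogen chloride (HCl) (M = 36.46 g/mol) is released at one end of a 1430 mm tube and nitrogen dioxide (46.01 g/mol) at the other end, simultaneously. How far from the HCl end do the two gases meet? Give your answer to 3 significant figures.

Graham's law gives d_HCl/d_NO₂ = rate_HCl/rate_NO₂ = √(M_NO₂/M_HCl) = √(46.01/36.46) = 1.123.
With d_HCl + d_NO₂ = 1430 mm, d_NO₂ = 1430/(1 + 1.123) = 673.5 mm.
d_HCl = 1430 − 673.5 = 757 mm.

757 mm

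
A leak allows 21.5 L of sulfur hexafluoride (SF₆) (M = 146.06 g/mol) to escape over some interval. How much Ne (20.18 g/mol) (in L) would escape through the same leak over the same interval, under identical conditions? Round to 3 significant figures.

Graham's law gives rate_Ne/rate_SF₆ = √(M_SF₆/M_Ne) = √(146.06/20.18) = √7.238 = 2.690.
So the volume for Ne is 21.5 × 2.690 = 57.8 L.

57.8 L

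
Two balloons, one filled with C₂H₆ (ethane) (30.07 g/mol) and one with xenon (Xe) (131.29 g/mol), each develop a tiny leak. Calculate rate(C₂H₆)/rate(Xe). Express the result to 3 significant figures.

By Graham's law, rate_C₂H₆/rate_Xe = √(M_Xe/M_C₂H₆) = √(131.29/30.07) = √4.366 = 2.09.

2.09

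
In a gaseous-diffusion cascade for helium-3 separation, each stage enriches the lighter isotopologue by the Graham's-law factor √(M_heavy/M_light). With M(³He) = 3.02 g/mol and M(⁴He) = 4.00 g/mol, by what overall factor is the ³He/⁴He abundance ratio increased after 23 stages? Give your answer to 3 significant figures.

After 23 stages the ratio has grown by (√(4.00/3.02))^23 = (4.00/3.02)^(23/2).
= 1.32450^(23/2) = 25.3.

25.3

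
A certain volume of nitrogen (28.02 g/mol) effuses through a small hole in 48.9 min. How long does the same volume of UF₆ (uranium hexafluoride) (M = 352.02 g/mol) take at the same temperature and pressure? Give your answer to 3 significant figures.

Since effusion rate ∝ 1/√M, t_UF₆/t_N₂ = √(M_UF₆/M_N₂) = √(352.02/28.02) = √12.56 = 3.544.
So the time for UF₆ is 48.9 × 3.544 = 173 min.

173 min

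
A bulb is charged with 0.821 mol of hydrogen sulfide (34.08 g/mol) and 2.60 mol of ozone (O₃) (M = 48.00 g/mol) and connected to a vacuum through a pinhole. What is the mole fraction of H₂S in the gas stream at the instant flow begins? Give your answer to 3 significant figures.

Rate_i ∝ x_i/√M_i (Graham's law weighted by mole fraction), so the effusate composition follows n_i/√M_i.
x_H₂S(eff) = (n_H₂S/√M_H₂S) / (n_H₂S/√M_H₂S + n_O₃/√M_O₃)
= (0.821/√34.08) / (0.821/√34.08 + 2.60/√48.00) = 0.1406/(0.1406 + 0.3753) = 0.273.

0.273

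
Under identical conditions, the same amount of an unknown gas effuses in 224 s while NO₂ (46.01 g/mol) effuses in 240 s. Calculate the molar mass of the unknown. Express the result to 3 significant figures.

From Graham's law, t_X/t_NO₂ = √(M_X/M_NO₂).
224/240 = 0.9333 = √(M_X/46.01)
M_X = 46.01 × 0.9333² = 46.01 × 0.8711 = 40.1 g/mol

40.1 g/mol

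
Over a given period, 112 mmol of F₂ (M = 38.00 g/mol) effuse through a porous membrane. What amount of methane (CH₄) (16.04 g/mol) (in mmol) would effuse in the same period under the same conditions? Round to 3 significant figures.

172 mmol

Using Graham's law: rate_CH₄/rate_F₂ = √(M_F₂/M_CH₄) = √(38.00/16.04) = √2.369 = 1.539.
So the amount for CH₄ is 112 × 1.539 = 172 mmol.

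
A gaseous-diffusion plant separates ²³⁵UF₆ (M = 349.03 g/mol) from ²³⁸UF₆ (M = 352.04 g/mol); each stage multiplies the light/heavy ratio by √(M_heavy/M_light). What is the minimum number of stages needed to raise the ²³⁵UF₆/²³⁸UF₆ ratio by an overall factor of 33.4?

818

Per stage α = (352.04/349.03)^(1/2) = 1.00862^0.5, giving ln α = 0.004293.
Need α^N ≥ 33.4 ⇒ N ≥ ln(33.4) / ln α = 3.509 / 0.004293 = 817.19.
Rounding up, N = 818 stages.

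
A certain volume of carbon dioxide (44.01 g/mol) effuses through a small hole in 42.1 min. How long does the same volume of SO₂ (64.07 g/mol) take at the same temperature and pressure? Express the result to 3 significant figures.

Using Graham's law: t_SO₂/t_CO₂ = √(M_SO₂/M_CO₂) = √(64.07/44.01) = √1.456 = 1.207.
So the time for SO₂ is 42.1 × 1.207 = 50.8 min.

50.8 min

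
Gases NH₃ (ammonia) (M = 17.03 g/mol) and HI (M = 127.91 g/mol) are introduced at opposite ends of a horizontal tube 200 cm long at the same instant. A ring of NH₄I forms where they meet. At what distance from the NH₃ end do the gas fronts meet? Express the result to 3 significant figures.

Distances travelled in equal time are proportional to diffusion rates, so d_NH₃/d_HI = √(M_HI/M_NH₃) = √(127.91/17.03) = 2.741.
With d_NH₃ + d_HI = 200 cm, d_HI = 200/(1 + 2.741) = 53.47 cm.
d_NH₃ = 200 − 53.47 = 147 cm.

147 cm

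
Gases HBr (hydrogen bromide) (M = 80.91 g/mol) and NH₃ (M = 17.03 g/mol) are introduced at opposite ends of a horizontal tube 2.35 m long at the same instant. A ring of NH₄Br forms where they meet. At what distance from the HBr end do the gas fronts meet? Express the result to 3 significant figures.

Graham's law gives d_HBr/d_NH₃ = rate_HBr/rate_NH₃ = √(M_NH₃/M_HBr) = √(17.03/80.91) = 0.4588.
With d_HBr + d_NH₃ = 2.35 m, d_NH₃ = 2.35/(1 + 0.4588) = 1.611 m.
d_HBr = 2.35 − 1.611 = 0.739 m.

0.739 m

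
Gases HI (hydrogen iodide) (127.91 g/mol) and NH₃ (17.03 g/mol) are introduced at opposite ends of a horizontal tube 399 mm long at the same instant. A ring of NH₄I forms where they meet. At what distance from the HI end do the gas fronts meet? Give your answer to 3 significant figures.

107 mm

Graham's law gives d_HI/d_NH₃ = rate_HI/rate_NH₃ = √(M_NH₃/M_HI) = √(17.03/127.91) = 0.3649.
With d_HI + d_NH₃ = 399 mm, d_NH₃ = 399/(1 + 0.3649) = 292.3 mm.
d_HI = 399 − 292.3 = 107 mm.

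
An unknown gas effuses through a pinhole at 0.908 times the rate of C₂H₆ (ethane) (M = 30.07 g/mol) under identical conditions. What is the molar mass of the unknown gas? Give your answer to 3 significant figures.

From Graham's law, rate_X/rate_C₂H₆ = √(M_C₂H₆/M_X).
0.908 = √(30.07/M_X)
M_X = 30.07 / 0.908² = 30.07 / 0.8245 = 36.5 g/mol

36.5 g/mol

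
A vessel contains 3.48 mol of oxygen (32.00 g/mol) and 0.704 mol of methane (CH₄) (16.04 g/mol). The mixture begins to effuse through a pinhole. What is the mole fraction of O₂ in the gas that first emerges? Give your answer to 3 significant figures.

0.778

Effusion rate of each component ∝ n_i/√M_i (partial pressure × 1/√M).
So x_O₂ in the escaping gas = (n_O₂/√M_O₂) / Σ(n_i/√M_i)
= (3.48/√32.00) / (3.48/√32.00 + 0.704/√16.04) = 0.6152/(0.6152 + 0.1758) = 0.778.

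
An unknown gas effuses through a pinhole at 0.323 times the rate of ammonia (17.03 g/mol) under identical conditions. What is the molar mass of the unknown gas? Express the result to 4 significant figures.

163.2 g/mol

Since effusion rate ∝ 1/√M, rate_X/rate_NH₃ = √(M_NH₃/M_X).
0.323 = √(17.03/M_X)
M_X = 17.03 / 0.323² = 17.03 / 0.1043 = 163.2 g/mol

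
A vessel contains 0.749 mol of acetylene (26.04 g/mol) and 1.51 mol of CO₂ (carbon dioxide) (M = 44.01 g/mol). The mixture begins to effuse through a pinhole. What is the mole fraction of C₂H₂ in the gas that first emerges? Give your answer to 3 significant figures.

0.392

Each component's effusion rate ∝ (its partial pressure)·(1/√M) ∝ n_i/√M_i.
So x_C₂H₂ in the escaping gas = (n_C₂H₂/√M_C₂H₂) / Σ(n_i/√M_i)
= (0.749/√26.04) / (0.749/√26.04 + 1.51/√44.01) = 0.1468/(0.1468 + 0.2276) = 0.392.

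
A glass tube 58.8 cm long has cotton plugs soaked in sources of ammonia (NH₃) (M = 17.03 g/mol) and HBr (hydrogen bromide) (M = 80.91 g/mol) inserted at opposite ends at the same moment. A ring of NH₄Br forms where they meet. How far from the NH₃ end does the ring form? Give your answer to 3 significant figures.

Graham's law gives d_NH₃/d_HBr = rate_NH₃/rate_HBr = √(M_HBr/M_NH₃) = √(80.91/17.03) = 2.180.
With d_NH₃ + d_HBr = 58.8 cm, d_HBr = 58.8/(1 + 2.180) = 18.49 cm.
d_NH₃ = 58.8 − 18.49 = 40.3 cm.

40.3 cm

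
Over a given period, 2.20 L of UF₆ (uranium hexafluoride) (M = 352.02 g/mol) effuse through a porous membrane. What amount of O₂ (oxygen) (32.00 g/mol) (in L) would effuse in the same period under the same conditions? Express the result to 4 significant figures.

7.297 L

Since effusion rate ∝ 1/√M, rate_O₂/rate_UF₆ = √(M_UF₆/M_O₂) = √(352.02/32.00) = √11.00 = 3.317.
So the volume for O₂ is 2.20 × 3.317 = 7.297 L.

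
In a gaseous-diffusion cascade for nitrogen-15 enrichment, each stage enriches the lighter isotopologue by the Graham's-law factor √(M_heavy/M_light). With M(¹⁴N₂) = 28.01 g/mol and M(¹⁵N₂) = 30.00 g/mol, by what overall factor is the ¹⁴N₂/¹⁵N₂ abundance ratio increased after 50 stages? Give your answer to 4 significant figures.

5.562

The single-stage factor is √(M_heavy/M_light), so 50 stages give [√(30.00/28.01)]^50 = (30.00/28.01)^(50/2).
= 1.07105^25 = 5.562.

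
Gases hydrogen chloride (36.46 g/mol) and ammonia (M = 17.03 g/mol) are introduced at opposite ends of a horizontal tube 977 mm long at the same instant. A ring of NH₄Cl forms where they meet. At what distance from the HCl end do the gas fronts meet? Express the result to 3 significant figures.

The fronts meet when d_HCl + d_NH₃ = L with d_HCl/d_NH₃ = √(M_NH₃/M_HCl) (Graham's law). Here √(M_NH₃/M_HCl) = √(17.03/36.46) = 0.6834.
With d_HCl + d_NH₃ = 977 mm, d_NH₃ = 977/(1 + 0.6834) = 580.4 mm.
d_HCl = 977 − 580.4 = 397 mm.

397 mm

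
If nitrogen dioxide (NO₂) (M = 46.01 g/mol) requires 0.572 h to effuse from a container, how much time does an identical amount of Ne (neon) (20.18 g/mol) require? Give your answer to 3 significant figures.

0.379 h

Since effusion rate ∝ 1/√M, t_Ne/t_NO₂ = √(M_Ne/M_NO₂) = √(20.18/46.01) = √0.4386 = 0.6623.
So the time for Ne is 0.572 × 0.6623 = 0.379 h.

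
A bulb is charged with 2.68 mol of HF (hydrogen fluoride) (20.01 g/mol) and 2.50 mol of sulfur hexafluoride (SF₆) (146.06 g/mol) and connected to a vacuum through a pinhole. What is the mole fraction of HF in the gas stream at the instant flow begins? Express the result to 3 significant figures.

Effusion rate of each component ∝ n_i/√M_i (partial pressure × 1/√M).
Mole fraction of HF in the effusate = (n_HF/√M_HF) / (n_HF/√M_HF + n_SF₆/√M_SF₆)
= (2.68/√20.01) / (2.68/√20.01 + 2.50/√146.06) = 0.5991/(0.5991 + 0.2069) = 0.743.

0.743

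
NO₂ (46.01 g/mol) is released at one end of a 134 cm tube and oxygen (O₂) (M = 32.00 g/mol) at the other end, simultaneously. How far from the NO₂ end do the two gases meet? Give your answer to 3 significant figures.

In equal time, each gas travels a distance ∝ its rate ∝ 1/√M, so d_NO₂/d_O₂ = √(M_O₂/M_NO₂) = √(32.00/46.01) = 0.8340.
With d_NO₂ + d_O₂ = 134 cm, d_O₂ = 134/(1 + 0.8340) = 73.07 cm.
d_NO₂ = 134 − 73.07 = 60.9 cm.

60.9 cm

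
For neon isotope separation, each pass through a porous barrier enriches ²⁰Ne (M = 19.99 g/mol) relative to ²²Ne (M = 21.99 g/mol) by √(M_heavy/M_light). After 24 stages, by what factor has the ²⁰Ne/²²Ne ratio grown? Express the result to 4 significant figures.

Each stage multiplies the ratio by α = √(21.99/19.99), so after 24 stages the overall factor is α^24 = (21.99/19.99)^(24/2).
= 1.10005^12 = 3.140.

3.140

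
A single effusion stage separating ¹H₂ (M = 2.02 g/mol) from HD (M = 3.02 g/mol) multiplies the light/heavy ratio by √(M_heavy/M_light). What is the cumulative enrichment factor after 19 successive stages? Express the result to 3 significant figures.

45.6

After 19 stages the ratio has grown by (√(3.02/2.02))^19 = (3.02/2.02)^(19/2).
= 1.49505^(19/2) = 45.6.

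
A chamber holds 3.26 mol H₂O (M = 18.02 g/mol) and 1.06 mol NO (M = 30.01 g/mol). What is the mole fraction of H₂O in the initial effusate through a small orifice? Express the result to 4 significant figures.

0.7987

Rate_i ∝ x_i/√M_i (Graham's law weighted by mole fraction), so the effusate composition follows n_i/√M_i.
So x_H₂O in the escaping gas = (n_H₂O/√M_H₂O) / Σ(n_i/√M_i)
= (3.26/√18.02) / (3.26/√18.02 + 1.06/√30.01) = 0.7680/(0.7680 + 0.1935) = 0.7987.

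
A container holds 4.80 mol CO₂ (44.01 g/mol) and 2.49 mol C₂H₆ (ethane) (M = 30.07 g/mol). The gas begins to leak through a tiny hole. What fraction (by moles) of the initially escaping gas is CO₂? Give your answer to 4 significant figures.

Rate_i ∝ x_i/√M_i (Graham's law weighted by mole fraction), so the effusate composition follows n_i/√M_i.
Mole fraction of CO₂ in the effusate = (n_CO₂/√M_CO₂) / (n_CO₂/√M_CO₂ + n_C₂H₆/√M_C₂H₆)
= (4.80/√44.01) / (4.80/√44.01 + 2.49/√30.07) = 0.7235/(0.7235 + 0.4541) = 0.6144.

0.6144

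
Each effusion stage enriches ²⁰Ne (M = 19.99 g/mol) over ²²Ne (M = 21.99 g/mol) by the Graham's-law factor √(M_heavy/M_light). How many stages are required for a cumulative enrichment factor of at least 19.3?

Single-stage factor α = √(21.99/19.99), so ln α = ½ ln(1.10005) = 0.04768.
Need α^N ≥ 19.3 ⇒ N ≥ ln(19.3) / ln α = 2.960 / 0.04768 = 62.09.
So at least 63 stages are needed.

63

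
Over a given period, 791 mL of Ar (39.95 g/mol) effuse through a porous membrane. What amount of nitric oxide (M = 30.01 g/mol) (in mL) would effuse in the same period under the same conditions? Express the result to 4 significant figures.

912.6 mL

By Graham's law, rate_NO/rate_Ar = √(M_Ar/M_NO) = √(39.95/30.01) = √1.331 = 1.154.
So the volume for NO is 791 × 1.154 = 912.6 mL.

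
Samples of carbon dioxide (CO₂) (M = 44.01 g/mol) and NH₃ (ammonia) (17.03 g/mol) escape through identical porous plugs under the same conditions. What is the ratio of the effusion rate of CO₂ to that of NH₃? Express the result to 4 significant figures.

From Graham's law, rate_CO₂/rate_NH₃ = √(M_NH₃/M_CO₂) = √(17.03/44.01) = √0.3870 = 0.6221.

0.6221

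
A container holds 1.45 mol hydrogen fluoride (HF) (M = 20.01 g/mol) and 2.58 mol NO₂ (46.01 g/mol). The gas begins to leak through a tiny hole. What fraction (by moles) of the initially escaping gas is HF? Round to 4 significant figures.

Each component's effusion rate ∝ (its partial pressure)·(1/√M) ∝ n_i/√M_i.
x_HF(eff) = (n_HF/√M_HF) / (n_HF/√M_HF + n_NO₂/√M_NO₂)
= (1.45/√20.01) / (1.45/√20.01 + 2.58/√46.01) = 0.3241/(0.3241 + 0.3804) = 0.4601.

0.4601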